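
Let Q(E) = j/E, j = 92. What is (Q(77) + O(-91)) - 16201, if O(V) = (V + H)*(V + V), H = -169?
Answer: 2396255/77 ≈ 31120.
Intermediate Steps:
Q(E) = 92/E
O(V) = 2*V*(-169 + V) (O(V) = (V - 169)*(V + V) = (-169 + V)*(2*V) = 2*V*(-169 + V))
(Q(77) + O(-91)) - 16201 = (92/77 + 2*(-91)*(-169 - 91)) - 16201 = (92*(1/77) + 2*(-91)*(-260)) - 16201 = (92/77 + 47320) - 16201 = 3643732/77 - 16201 = 2396255/77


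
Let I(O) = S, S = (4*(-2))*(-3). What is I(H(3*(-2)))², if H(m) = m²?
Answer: 576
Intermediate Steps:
S = 24 (S = -8*(-3) = 24)
I(O) = 24
I(H(3*(-2)))² = 24² = 576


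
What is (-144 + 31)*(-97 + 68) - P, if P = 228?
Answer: 3049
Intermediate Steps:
(-144 + 31)*(-97 + 68) - P = (-144 + 31)*(-97 + 68) - 1*228 = -113*(-29) - 228 = 3277 - 228 = 3049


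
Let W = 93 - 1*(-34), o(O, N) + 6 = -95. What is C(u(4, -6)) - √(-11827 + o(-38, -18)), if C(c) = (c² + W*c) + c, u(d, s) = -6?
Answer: -732 - 2*I*√2982 ≈ -732.0 - 109.22*I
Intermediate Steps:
o(O, N) = -101 (o(O, N) = -6 - 95 = -101)
W = 127 (W = 93 + 34 = 127)
C(c) = c² + 128*c (C(c) = (c² + 127*c) + c = c² + 128*c)
C(u(4, -6)) - √(-11827 + o(-38, -18)) = -6*(128 - 6) - √(-11827 - 101) = -6*122 - √(-11928) = -732 - 2*I*√2982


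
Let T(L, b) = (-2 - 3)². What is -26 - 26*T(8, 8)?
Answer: -676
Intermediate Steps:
T(L, b) = 25 (T(L, b) = (-5)² = 25)
-26 - 26*T(8, 8) = -26 - 26*25 = -26 - 650 = -676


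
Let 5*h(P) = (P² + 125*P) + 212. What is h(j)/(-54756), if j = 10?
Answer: -781/136890 ≈ -0.0057053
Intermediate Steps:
h(P) = 212/5 + 25*P + P²/5 (h(P) = ((P² + 125*P) + 212)/5 = (212 + P² + 125*P)/5 = 212/5 + 25*P + P²/5)
h(j)/(-54756) = (212/5 + 25*10 + (⅕)*10²)/(-54756) = (212/5 + 250 + (⅕)*100)*(-1/54756) = (212/5 + 250 + 20)*(-1/54756) = (1562/5)*(-1/54756) = -781/136890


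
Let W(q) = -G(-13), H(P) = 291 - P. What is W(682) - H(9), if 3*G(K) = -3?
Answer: -281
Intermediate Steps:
G(K) = -1 (G(K) = (⅓)*(-3) = -1)
W(q) = 1 (W(q) = -1*(-1) = 1)
W(682) - H(9) = 1 - (291 - 1*9) = 1 - (291 - 9) = 1 - 1*282 = 1 - 282 = -281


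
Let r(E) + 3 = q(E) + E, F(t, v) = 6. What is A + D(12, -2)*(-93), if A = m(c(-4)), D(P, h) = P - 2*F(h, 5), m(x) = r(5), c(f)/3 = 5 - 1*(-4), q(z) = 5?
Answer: 7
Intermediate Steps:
c(f) = 27 (c(f) = 3*(5 - 1*(-4)) = 3*(5 + 4) = 3*9 = 27)
r(E) = 2 + E (r(E) = -3 + (5 + E) = 2 + E)
m(x) = 7 (m(x) = 2 + 5 = 7)
D(P, h) = -12 + P (D(P, h) = P - 2*6 = P - 12 = -12 + P)
A = 7
A + D(12, -2)*(-93) = 7 + (-12 + 12)*(-93) = 7 + 0*(-93) = 7 + 0 = 7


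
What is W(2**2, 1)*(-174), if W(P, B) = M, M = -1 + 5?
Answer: -696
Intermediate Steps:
M = 4
W(P, B) = 4
W(2**2, 1)*(-174) = 4*(-174) = -696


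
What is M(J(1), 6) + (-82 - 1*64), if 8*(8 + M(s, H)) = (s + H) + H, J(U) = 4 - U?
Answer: -1217/8 ≈ -152.13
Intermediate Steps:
M(s, H) = -8 + H/4 + s/8 (M(s, H) = -8 + ((s + H) + H)/8 = -8 + ((H + s) + H)/8 = -8 + (s + 2*H)/8 = -8 + (H/4 + s/8) = -8 + H/4 + s/8)
M(J(1), 6) + (-82 - 1*64) = (-8 + (1/4)*6 + (4 - 1*1)/8) + (-82 - 1*64) = (-8 + 3/2 + (4 - 1)/8) + (-82 - 64) = (-8 + 3/2 + (1/8)*3) - 146 = (-8 + 3/2 + 3/8) - 146 = -49/8 - 146 = -1217/8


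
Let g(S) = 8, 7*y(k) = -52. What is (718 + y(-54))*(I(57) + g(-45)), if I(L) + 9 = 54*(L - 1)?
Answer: 15036402/7 ≈ 2.1481e+6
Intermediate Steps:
y(k) = -52/7 (y(k) = (1/7)*(-52) = -52/7)
I(L) = -63 + 54*L (I(L) = -9 + 54*(L - 1) = -9 + 54*(-1 + L) = -9 + (-54 + 54*L) = -63 + 54*L)
(718 + y(-54))*(I(57) + g(-45)) = (718 - 52/7)*((-63 + 54*57) + 8) = 4974*((-63 + 3078) + 8)/7 = 4974*(3015 + 8)/7 = (4974/7)*3023 = 15036402/7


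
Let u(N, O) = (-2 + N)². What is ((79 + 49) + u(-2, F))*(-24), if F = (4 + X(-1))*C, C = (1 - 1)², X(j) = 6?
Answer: -3456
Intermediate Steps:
C = 0 (C = 0² = 0)
F = 0 (F = (4 + 6)*0 = 10*0 = 0)
((79 + 49) + u(-2, F))*(-24) = ((79 + 49) + (-2 - 2)²)*(-24) = (128 + (-4)²)*(-24) = (128 + 16)*(-24) = 144*(-24) = -3456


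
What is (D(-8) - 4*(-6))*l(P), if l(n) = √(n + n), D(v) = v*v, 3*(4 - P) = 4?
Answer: 352*√3/3 ≈ 203.23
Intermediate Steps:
P = 8/3 (P = 4 - ⅓*4 = 4 - 4/3 = 8/3 ≈ 2.6667)
D(v) = v²
l(n) = √2*√n (l(n) = √(2*n) = √2*√n)
(D(-8) - 4*(-6))*l(P) = ((-8)² - 4*(-6))*(√2*√(8/3)) = (64 + 24)*(√2*(2*√6/3)) = 88*(4*√3/3) = 352*√3/3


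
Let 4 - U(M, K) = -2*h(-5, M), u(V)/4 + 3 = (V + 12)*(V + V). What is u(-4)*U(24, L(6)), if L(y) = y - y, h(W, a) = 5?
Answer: -3752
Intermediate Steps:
L(y) = 0
u(V) = -12 + 8*V*(12 + V) (u(V) = -12 + 4*((V + 12)*(V + V)) = -12 + 4*((12 + V)*(2*V)) = -12 + 4*(2*V*(12 + V)) = -12 + 8*V*(12 + V))
U(M, K) = 14 (U(M, K) = 4 - (-2)*5 = 4 - 1*(-10) = 4 + 10 = 14)
u(-4)*U(24, L(6)) = (-12 + 8*(-4)² + 96*(-4))*14 = (-12 + 8*16 - 384)*14 = (-12 + 128 - 384)*14 = -268*14 = -3752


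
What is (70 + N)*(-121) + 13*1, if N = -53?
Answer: -2044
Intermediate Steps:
(70 + N)*(-121) + 13*1 = (70 - 53)*(-121) + 13*1 = 17*(-121) + 13 = -2057 + 13 = -2044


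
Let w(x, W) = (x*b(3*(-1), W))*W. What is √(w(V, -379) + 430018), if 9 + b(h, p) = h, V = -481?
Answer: I*√1757570 ≈ 1325.7*I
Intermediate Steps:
b(h, p) = -9 + h
w(x, W) = -12*W*x (w(x, W) = (x*(-9 + 3*(-1)))*W = (x*(-9 - 3))*W = (x*(-12))*W = (-12*x)*W = -12*W*x)
√(w(V, -379) + 430018) = √(-12*(-379)*(-481) + 430018) = √(-2187588 + 430018) = √(-1757570) = I*√1757570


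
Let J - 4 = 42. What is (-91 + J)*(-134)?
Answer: 6030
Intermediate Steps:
J = 46 (J = 4 + 42 = 46)
(-91 + J)*(-134) = (-91 + 46)*(-134) = -45*(-134) = 6030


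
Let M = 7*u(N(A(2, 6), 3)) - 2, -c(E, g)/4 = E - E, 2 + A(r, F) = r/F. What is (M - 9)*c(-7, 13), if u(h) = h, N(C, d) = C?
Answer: 0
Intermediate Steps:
A(r, F) = -2 + r/F
c(E, g) = 0 (c(E, g) = -4*(E - E) = -4*0 = 0)
M = -41/3 (M = 7*(-2 + 2/6) - 2 = 7*(-2 + 2*(⅙)) - 2 = 7*(-2 + ⅓) - 2 = 7*(-5/3) - 2 = -35/3 - 2 = -41/3 ≈ -13.667)
(M - 9)*c(-7, 13) = (-41/3 - 9)*0 = -68/3*0 = 0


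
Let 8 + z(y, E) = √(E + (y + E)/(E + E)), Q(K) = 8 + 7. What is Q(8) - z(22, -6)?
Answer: 23 - I*√66/3 ≈ 23.0 - 2.708*I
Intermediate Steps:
Q(K) = 15
z(y, E) = -8 + √(E + (E + y)/(2*E)) (z(y, E) = -8 + √(E + (y + E)/(E + E)) = -8 + √(E + (E + y)/((2*E))) = -8 + √(E + (E + y)*(1/(2*E))) = -8 + √(E + (E + y)/(2*E)))
Q(8) - z(22, -6) = 15 - (-8 + √(2 + 4*(-6) + 2*22/(-6))/2) = 15 - (-8 + √(2 - 24 + 2*22*(-⅙))/2) = 15 - (-8 + √(2 - 24 - 22/3)/2) = 15 - (-8 + √(-88/3)/2) = 15 - (-8 + (2*I*√66/3)/2) = 15 - (-8 + I*√66/3) = 15 + (8 - I*√66/3) = 23 - I*√66/3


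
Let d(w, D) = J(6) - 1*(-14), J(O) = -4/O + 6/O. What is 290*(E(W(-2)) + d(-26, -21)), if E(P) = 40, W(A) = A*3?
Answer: 47270/3 ≈ 15757.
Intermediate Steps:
W(A) = 3*A
J(O) = 2/O
d(w, D) = 43/3 (d(w, D) = 2/6 - 1*(-14) = 2*(⅙) + 14 = ⅓ + 14 = 43/3)
290*(E(W(-2)) + d(-26, -21)) = 290*(40 + 43/3) = 290*(163/3) = 47270/3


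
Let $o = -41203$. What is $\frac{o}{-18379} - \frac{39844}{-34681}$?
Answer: $\frac{2161254119}{637402099} \approx 3.3907$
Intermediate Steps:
$\frac{o}{-18379} - \frac{39844}{-34681} = - \frac{41203}{-18379} - \frac{39844}{-34681} = \left(-41203\right) \left(- \frac{1}{18379}\right) - - \frac{39844}{34681} = \frac{41203}{18379} + \frac{39844}{34681} = \frac{2161254119}{637402099}$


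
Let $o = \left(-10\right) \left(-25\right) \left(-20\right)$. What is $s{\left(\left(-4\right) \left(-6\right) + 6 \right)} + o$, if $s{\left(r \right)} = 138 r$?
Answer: $-860$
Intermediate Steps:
$o = -5000$ ($o = 250 \left(-20\right) = -5000$)
$s{\left(\left(-4\right) \left(-6\right) + 6 \right)} + o = 138 \left(\left(-4\right) \left(-6\right) + 6\right) - 5000 = 138 \left(24 + 6\right) - 5000 = 138 \cdot 30 - 5000 = 4140 - 5000 = -860$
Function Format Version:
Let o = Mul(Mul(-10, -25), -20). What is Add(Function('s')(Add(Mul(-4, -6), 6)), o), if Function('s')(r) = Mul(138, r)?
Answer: -860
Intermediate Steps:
o = -5000 (o = Mul(250, -20) = -5000)
Add(Function('s')(Add(Mul(-4, -6), 6)), o) = Add(Mul(138, Add(Mul(-4, -6), 6)), -5000) = Add(Mul(138, Add(24, 6)), -5000) = Add(Mul(138, 30), -5000) = Add(4140, -5000) = -860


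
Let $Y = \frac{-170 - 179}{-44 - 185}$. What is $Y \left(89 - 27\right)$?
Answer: $\frac{21638}{229} \approx 94.489$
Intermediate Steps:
$Y = \frac{349}{229}$ ($Y = - \frac{349}{-229} = \left(-349\right) \left(- \frac{1}{229}\right) = \frac{349}{229} \approx 1.524$)
$Y \left(89 - 27\right) = \frac{349 \left(89 - 27\right)}{229} = \frac{349}{229} \cdot 62 = \frac{21638}{229}$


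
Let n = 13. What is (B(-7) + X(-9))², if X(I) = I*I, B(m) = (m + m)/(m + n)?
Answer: 55696/9 ≈ 6188.4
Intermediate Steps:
B(m) = 2*m/(13 + m) (B(m) = (m + m)/(m + 13) = (2*m)/(13 + m) = 2*m/(13 + m))
X(I) = I²
(B(-7) + X(-9))² = (2*(-7)/(13 - 7) + (-9)²)² = (2*(-7)/6 + 81)² = (2*(-7)*(⅙) + 81)² = (-7/3 + 81)² = (236/3)² = 55696/9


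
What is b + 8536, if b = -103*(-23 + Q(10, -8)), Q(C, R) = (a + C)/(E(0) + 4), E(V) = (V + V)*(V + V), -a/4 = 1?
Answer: 21501/2 ≈ 10751.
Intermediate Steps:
a = -4 (a = -4*1 = -4)
E(V) = 4*V² (E(V) = (2*V)*(2*V) = 4*V²)
Q(C, R) = -1 + C/4 (Q(C, R) = (-4 + C)/(4*0² + 4) = (-4 + C)/(4*0 + 4) = (-4 + C)/(0 + 4) = (-4 + C)/4 = (-4 + C)*(¼) = -1 + C/4)
b = 4429/2 (b = -103*(-23 + (-1 + (¼)*10)) = -103*(-23 + (-1 + 5/2)) = -103*(-23 + 3/2) = -103*(-43/2) = 4429/2 ≈ 2214.5)
b + 8536 = 4429/2 + 8536 = 21501/2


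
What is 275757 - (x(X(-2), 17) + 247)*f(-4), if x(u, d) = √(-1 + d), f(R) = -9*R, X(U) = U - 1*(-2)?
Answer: 266721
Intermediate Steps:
X(U) = 2 + U (X(U) = U + 2 = 2 + U)
275757 - (x(X(-2), 17) + 247)*f(-4) = 275757 - (√(-1 + 17) + 247)*(-9*(-4)) = 275757 - (√16 + 247)*36 = 275757 - (4 + 247)*36 = 275757 - 251*36 = 275757 - 1*9036 = 275757 - 9036 = 266721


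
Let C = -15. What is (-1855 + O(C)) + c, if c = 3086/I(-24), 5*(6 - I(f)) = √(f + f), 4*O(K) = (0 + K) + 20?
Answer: -431485/316 + 15430*I*√3/237 ≈ -1365.5 + 112.77*I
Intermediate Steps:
O(K) = 5 + K/4 (O(K) = ((0 + K) + 20)/4 = (K + 20)/4 = (20 + K)/4 = 5 + K/4)
I(f) = 6 - √2*√f/5 (I(f) = 6 - √(f + f)/5 = 6 - √2*√f/5)
c = 3086/(6 - 4*I*√3/5) (c = 3086/(6 - √2*√(-24)/5) = 3086/(6 - √2*2*I*√6/5) = 3086/(6 - 4*I*√3/5) ≈ 488.29 + 112.77*I)
(-1855 + O(C)) + c = (-1855 + (5 + (¼)*(-15))) + (38575/79 + 15430*I*√3/237) = (-1855 + (5 - 15/4)) + (38575/79 + 15430*I*√3/237) = (-1855 + 5/4) + (38575/79 + 15430*I*√3/237) = -7415/4 + (38575/79 + 15430*I*√3/237) = -431485/316 + 15430*I*√3/237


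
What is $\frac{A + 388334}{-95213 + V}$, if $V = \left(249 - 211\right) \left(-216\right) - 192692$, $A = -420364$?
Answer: $\frac{32030}{296113} \approx 0.10817$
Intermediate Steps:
$V = -200900$ ($V = 38 \left(-216\right) - 192692 = -8208 - 192692 = -200900$)
$\frac{A + 388334}{-95213 + V} = \frac{-420364 + 388334}{-95213 - 200900} = - \frac{32030}{-296113} = \left(-32030\right) \left(- \frac{1}{296113}\right) = \frac{32030}{296113}$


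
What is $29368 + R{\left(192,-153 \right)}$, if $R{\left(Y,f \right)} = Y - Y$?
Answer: $29368$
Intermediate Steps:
$R{\left(Y,f \right)} = 0$
$29368 + R{\left(192,-153 \right)} = 29368 + 0 = 29368$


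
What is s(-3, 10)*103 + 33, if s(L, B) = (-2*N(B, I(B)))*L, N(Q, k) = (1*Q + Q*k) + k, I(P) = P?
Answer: 74193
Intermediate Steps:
N(Q, k) = Q + k + Q*k (N(Q, k) = (Q + Q*k) + k = Q + k + Q*k)
s(L, B) = L*(-4*B - 2*B²) (s(L, B) = (-2*(B + B + B*B))*L = (-2*(B + B + B²))*L = (-2*(B² + 2*B))*L = (-4*B - 2*B²)*L = L*(-4*B - 2*B²))
s(-3, 10)*103 + 33 = -2*10*(-3)*(2 + 10)*103 + 33 = -2*10*(-3)*12*103 + 33 = 720*103 + 33 = 74160 + 33 = 74193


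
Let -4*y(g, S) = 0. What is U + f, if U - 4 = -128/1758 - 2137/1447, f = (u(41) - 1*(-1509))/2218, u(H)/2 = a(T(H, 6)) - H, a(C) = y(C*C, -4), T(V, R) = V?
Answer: 8727685229/2821103034 ≈ 3.0937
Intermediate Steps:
y(g, S) = 0 (y(g, S) = -¼*0 = 0)
a(C) = 0
u(H) = -2*H (u(H) = 2*(0 - H) = 2*(-H) = -2*H)
f = 1427/2218 (f = (-2*41 - 1*(-1509))/2218 = (-82 + 1509)*(1/2218) = 1427*(1/2218) = 1427/2218 ≈ 0.64337)
U = 3116621/1271913 (U = 4 + (-128/1758 - 2137/1447) = 4 + (-128*1/1758 - 2137*1/1447) = 4 + (-64/879 - 2137/1447) = 4 - 1971031/1271913 = 3116621/1271913 ≈ 2.4503)
U + f = 3116621/1271913 + 1427/2218 = 8727685229/2821103034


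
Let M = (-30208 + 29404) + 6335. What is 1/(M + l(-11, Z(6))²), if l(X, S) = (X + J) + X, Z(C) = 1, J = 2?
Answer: 1/5931 ≈ 0.00016861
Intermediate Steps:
l(X, S) = 2 + 2*X (l(X, S) = (X + 2) + X = (2 + X) + X = 2 + 2*X)
M = 5531 (M = -804 + 6335 = 5531)
1/(M + l(-11, Z(6))²) = 1/(5531 + (2 + 2*(-11))²) = 1/(5531 + (2 - 22)²) = 1/(5531 + (-20)²) = 1/(5531 + 400) = 1/5931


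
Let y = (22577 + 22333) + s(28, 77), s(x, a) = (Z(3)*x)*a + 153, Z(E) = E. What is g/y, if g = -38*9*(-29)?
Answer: 3306/17177 ≈ 0.19247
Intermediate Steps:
s(x, a) = 153 + 3*a*x (s(x, a) = (3*x)*a + 153 = 3*a*x + 153 = 153 + 3*a*x)
y = 51531 (y = (22577 + 22333) + (153 + 3*77*28) = 44910 + (153 + 6468) = 44910 + 6621 = 51531)
g = 9918 (g = -342*(-29) = 9918)
g/y = 9918/51531 = 9918*(1/51531) = 3306/17177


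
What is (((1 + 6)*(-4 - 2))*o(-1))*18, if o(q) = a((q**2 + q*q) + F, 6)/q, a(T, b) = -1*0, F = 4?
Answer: 0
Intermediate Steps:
a(T, b) = 0
o(q) = 0 (o(q) = 0/q = 0)
(((1 + 6)*(-4 - 2))*o(-1))*18 = (((1 + 6)*(-4 - 2))*0)*18 = ((7*(-6))*0)*18 = -42*0*18 = 0*18 = 0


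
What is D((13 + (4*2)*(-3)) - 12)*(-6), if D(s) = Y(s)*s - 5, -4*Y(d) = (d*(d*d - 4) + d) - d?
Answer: 833235/2 ≈ 4.1662e+5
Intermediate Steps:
Y(d) = -d*(-4 + d²)/4 (Y(d) = -((d*(d*d - 4) + d) - d)/4 = -((d*(d² - 4) + d) - d)/4 = -((d*(-4 + d²) + d) - d)/4 = -((d + d*(-4 + d²)) - d)/4 = -d*(-4 + d²)/4)
D(s) = -5 + s*(s - s³/4) (D(s) = (s - s³/4)*s - 5 = s*(s - s³/4) - 5 = -5 + s*(s - s³/4))
D((13 + (4*2)*(-3)) - 12)*(-6) = (-5 + ((13 + (4*2)*(-3)) - 12)² - ((13 + (4*2)*(-3)) - 12)⁴/4)*(-6) = (-5 + ((13 + 8*(-3)) - 12)² - ((13 + 8*(-3)) - 12)⁴/4)*(-6) = (-5 + ((13 - 24) - 12)² - ((13 - 24) - 12)⁴/4)*(-6) = (-5 + (-11 - 12)² - (-11 - 12)⁴/4)*(-6) = (-5 + (-23)² - ¼*(-23)⁴)*(-6) = (-5 + 529 - ¼*279841)*(-6) = (-5 + 529 - 279841/4)*(-6) = -277745/4*(-6) = 833235/2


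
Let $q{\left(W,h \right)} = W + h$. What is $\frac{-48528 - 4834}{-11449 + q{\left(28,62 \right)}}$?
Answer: $\frac{53362}{11359} \approx 4.6978$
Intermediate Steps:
$\frac{-48528 - 4834}{-11449 + q{\left(28,62 \right)}} = \frac{-48528 - 4834}{-11449 + \left(28 + 62\right)} = - \frac{53362}{-11449 + 90} = - \frac{53362}{-11359} = \left(-53362\right) \left(- \frac{1}{11359}\right) = \frac{53362}{11359}$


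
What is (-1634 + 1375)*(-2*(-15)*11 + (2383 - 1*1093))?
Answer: -419580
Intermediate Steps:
(-1634 + 1375)*(-2*(-15)*11 + (2383 - 1*1093)) = -259*(30*11 + (2383 - 1093)) = -259*(330 + 1290) = -259*1620 = -419580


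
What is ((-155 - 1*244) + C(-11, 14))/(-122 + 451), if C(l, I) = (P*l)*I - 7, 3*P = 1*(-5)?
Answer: -64/141 ≈ -0.45390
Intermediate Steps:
P = -5/3 (P = (1*(-5))/3 = (1/3)*(-5) = -5/3 ≈ -1.6667)
C(l, I) = -7 - 5*I*l/3 (C(l, I) = (-5*l/3)*I - 7 = -5*I*l/3 - 7 = -7 - 5*I*l/3)
((-155 - 1*244) + C(-11, 14))/(-122 + 451) = ((-155 - 1*244) + (-7 - 5/3*14*(-11)))/(-122 + 451) = ((-155 - 244) + (-7 + 770/3))/329 = (-399 + 749/3)*(1/329) = -448/3*1/329 = -64/141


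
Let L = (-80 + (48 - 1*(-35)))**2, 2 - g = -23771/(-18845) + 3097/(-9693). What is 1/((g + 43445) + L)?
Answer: 182664585/7937700156422 ≈ 2.3012e-5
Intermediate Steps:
g = 193279832/182664585 (g = 2 - (-23771/(-18845) + 3097/(-9693)) = 2 - (-23771*(-1/18845) + 3097*(-1/9693)) = 2 - (23771/18845 - 3097/9693) = 2 - 1*172049338/182664585 = 2 - 172049338/182664585 = 193279832/182664585 ≈ 1.0581)
L = 9 (L = (-80 + (48 + 35))**2 = (-80 + 83)**2 = 3**2 = 9)
1/((g + 43445) + L) = 1/((193279832/182664585 + 43445) + 9) = 1/(7936056175157/182664585 + 9) = 1/(7937700156422/182664585) = 182664585/7937700156422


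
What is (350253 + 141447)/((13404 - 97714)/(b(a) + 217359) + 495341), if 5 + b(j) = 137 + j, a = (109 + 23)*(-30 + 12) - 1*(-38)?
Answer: 35263576700/35524672621 ≈ 0.99265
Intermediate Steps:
a = -2338 (a = 132*(-18) + 38 = -2376 + 38 = -2338)
b(j) = 132 + j (b(j) = -5 + (137 + j) = 132 + j)
(350253 + 141447)/((13404 - 97714)/(b(a) + 217359) + 495341) = (350253 + 141447)/((13404 - 97714)/((132 - 2338) + 217359) + 495341) = 491700/(-84310/(-2206 + 217359) + 495341) = 491700/(-84310/215153 + 495341) = 491700/(106574017863/215153) = 491700*(215153/106574017863) = 35263576700/35524672621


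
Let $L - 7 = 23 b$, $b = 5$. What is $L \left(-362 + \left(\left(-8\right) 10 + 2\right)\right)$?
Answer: $-53680$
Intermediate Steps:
$L = 122$ ($L = 7 + 23 \cdot 5 = 7 + 115 = 122$)
$L \left(-362 + \left(\left(-8\right) 10 + 2\right)\right) = 122 \left(-362 + \left(\left(-8\right) 10 + 2\right)\right) = 122 \left(-362 + \left(-80 + 2\right)\right) = 122 \left(-362 - 78\right) = 122 \left(-440\right) = -53680$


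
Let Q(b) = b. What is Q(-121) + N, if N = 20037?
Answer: 19916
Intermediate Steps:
Q(-121) + N = -121 + 20037 = 19916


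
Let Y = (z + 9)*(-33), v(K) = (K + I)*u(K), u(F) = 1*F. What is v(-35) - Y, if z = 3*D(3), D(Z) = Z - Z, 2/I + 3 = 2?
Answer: 1592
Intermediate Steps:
I = -2 (I = 2/(-3 + 2) = 2/(-1) = 2*(-1) = -2)
D(Z) = 0
u(F) = F
z = 0 (z = 3*0 = 0)
v(K) = K*(-2 + K) (v(K) = (K - 2)*K = (-2 + K)*K = K*(-2 + K))
Y = -297 (Y = (0 + 9)*(-33) = 9*(-33) = -297)
v(-35) - Y = -35*(-2 - 35) - 1*(-297) = -35*(-37) + 297 = 1295 + 297 = 1592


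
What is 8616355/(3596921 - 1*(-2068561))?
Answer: 8616355/5665482 ≈ 1.5209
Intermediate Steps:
8616355/(3596921 - 1*(-2068561)) = 8616355/(3596921 + 2068561) = 8616355/5665482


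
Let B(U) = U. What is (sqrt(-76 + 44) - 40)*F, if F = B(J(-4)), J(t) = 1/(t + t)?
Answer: 5 - I*sqrt(2)/2 ≈ 5.0 - 0.70711*I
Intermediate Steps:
J(t) = 1/(2*t)
F = -1/8 (F = (1/2)/(-4) = (1/2)*(-1/4) = -1/8 ≈ -0.12500)
(sqrt(-76 + 44) - 40)*F = (sqrt(-76 + 44) - 40)*(-1/8) = (sqrt(-32) - 40)*(-1/8) = (4*I*sqrt(2) - 40)*(-1/8) = (-40 + 4*I*sqrt(2))*(-1/8) = 5 - I*sqrt(2)/2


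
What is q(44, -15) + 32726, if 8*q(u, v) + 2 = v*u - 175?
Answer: 260971/8 ≈ 32621.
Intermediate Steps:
q(u, v) = -177/8 + u*v/8 (q(u, v) = -¼ + (v*u - 175)/8 = -¼ + (u*v - 175)/8 = -¼ + (-175 + u*v)/8 = -¼ + (-175/8 + u*v/8) = -177/8 + u*v/8)
q(44, -15) + 32726 = (-177/8 + (⅛)*44*(-15)) + 32726 = (-177/8 - 165/2) + 32726 = -837/8 + 32726 = 260971/8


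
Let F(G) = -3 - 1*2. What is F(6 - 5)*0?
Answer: 0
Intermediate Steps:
F(G) = -5 (F(G) = -3 - 2 = -5)
F(6 - 5)*0 = -5*0 = 0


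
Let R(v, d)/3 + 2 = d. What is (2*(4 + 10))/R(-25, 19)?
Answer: 28/51 ≈ 0.54902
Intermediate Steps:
R(v, d) = -6 + 3*d
(2*(4 + 10))/R(-25, 19) = (2*(4 + 10))/(-6 + 3*19) = (2*14)/(-6 + 57) = 28/51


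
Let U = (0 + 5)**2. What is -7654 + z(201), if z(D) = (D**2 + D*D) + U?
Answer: 73173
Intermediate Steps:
U = 25 (U = 5**2 = 25)
z(D) = 25 + 2*D**2 (z(D) = (D**2 + D*D) + 25 = (D**2 + D**2) + 25 = 2*D**2 + 25 = 25 + 2*D**2)
-7654 + z(201) = -7654 + (25 + 2*201**2) = -7654 + (25 + 2*40401) = -7654 + (25 + 80802) = -7654 + 80827 = 73173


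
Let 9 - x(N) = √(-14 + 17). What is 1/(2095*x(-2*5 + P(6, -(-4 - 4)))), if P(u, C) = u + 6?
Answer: 3/54470 + √3/163410 ≈ 6.5676e-5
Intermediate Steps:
P(u, C) = 6 + u
x(N) = 9 - √3 (x(N) = 9 - √(-14 + 17) = 9 - √3)
1/(2095*x(-2*5 + P(6, -(-4 - 4)))) = 1/(2095*(9 - √3)) = 1/(18855 - 2095*√3)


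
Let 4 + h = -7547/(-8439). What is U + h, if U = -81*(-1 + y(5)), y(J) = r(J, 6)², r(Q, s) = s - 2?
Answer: -10279594/8439 ≈ -1218.1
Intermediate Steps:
r(Q, s) = -2 + s
y(J) = 16 (y(J) = (-2 + 6)² = 4² = 16)
h = -26209/8439 (h = -4 - 7547/(-8439) = -4 - 7547*(-1/8439) = -4 + 7547/8439 = -26209/8439 ≈ -3.1057)
U = -1215 (U = -81*(-1 + 16) = -81*15 = -1215)
U + h = -1215 - 26209/8439 = -10279594/8439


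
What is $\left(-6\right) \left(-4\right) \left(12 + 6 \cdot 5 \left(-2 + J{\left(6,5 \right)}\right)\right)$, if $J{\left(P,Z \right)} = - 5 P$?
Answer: $-22752$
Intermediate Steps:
$\left(-6\right) \left(-4\right) \left(12 + 6 \cdot 5 \left(-2 + J{\left(6,5 \right)}\right)\right) = \left(-6\right) \left(-4\right) \left(12 + 6 \cdot 5 \left(-2 - 30\right)\right) = 24 \left(12 + 30 \left(-2 - 30\right)\right) = 24 \left(12 + 30 \left(-32\right)\right) = 24 \left(12 - 960\right) = 24 \left(-948\right) = -22752$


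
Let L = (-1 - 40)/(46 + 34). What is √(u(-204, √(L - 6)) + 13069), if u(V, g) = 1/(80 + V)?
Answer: √50237205/62 ≈ 114.32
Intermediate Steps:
L = -41/80 ≈ -0.51250
√(u(-204, √(L - 6)) + 13069) = √(1/(80 - 204) + 13069) = √(1/(-124) + 13069) = √(-1/124 + 13069) = √(1620555/124) = √50237205/62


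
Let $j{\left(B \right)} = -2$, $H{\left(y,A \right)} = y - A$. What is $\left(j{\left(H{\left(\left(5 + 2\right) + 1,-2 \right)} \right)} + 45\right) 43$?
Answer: $1849$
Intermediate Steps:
$\left(j{\left(H{\left(\left(5 + 2\right) + 1,-2 \right)} \right)} + 45\right) 43 = \left(-2 + 45\right) 43 = 43 \cdot 43 = 1849$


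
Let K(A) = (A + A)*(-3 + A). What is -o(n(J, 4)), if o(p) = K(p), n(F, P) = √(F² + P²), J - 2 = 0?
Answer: -40 + 12*√5 ≈ -13.167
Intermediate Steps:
J = 2 (J = 2 + 0 = 2)
K(A) = 2*A*(-3 + A) (K(A) = (2*A)*(-3 + A) = 2*A*(-3 + A))
o(p) = 2*p*(-3 + p)
-o(n(J, 4)) = -2*√(2² + 4²)*(-3 + √(2² + 4²)) = -2*√(4 + 16)*(-3 + √(4 + 16)) = -2*√20*(-3 + √20) = -2*2*√5*(-3 + 2*√5) = -4*√5*(-3 + 2*√5)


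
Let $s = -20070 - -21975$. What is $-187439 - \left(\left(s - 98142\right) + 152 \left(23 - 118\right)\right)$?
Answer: $-76762$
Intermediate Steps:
$s = 1905$ ($s = -20070 + 21975 = 1905$)
$-187439 - \left(\left(s - 98142\right) + 152 \left(23 - 118\right)\right) = -187439 - \left(\left(1905 - 98142\right) + 152 \left(23 - 118\right)\right) = -187439 - \left(-96237 + 152 \left(-95\right)\right) = -187439 - \left(-96237 - 14440\right) = -187439 - -110677 = -187439 + 110677 = -76762$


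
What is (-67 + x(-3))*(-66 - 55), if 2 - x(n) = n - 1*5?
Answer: 6897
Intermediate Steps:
x(n) = 7 - n (x(n) = 2 - (n - 1*5) = 2 - (n - 5) = 2 - (-5 + n) = 2 + (5 - n) = 7 - n)
(-67 + x(-3))*(-66 - 55) = (-67 + (7 - 1*(-3)))*(-66 - 55) = (-67 + (7 + 3))*(-121) = (-67 + 10)*(-121) = -57*(-121) = 6897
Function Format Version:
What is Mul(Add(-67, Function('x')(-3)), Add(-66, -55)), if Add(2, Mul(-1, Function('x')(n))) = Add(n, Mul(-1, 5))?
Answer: 6897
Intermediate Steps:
Function('x')(n) = Add(7, Mul(-1, n)) (Function('x')(n) = Add(2, Mul(-1, Add(n, Mul(-1, 5)))) = Add(2, Mul(-1, Add(n, -5))) = Add(2, Mul(-1, Add(-5, n))) = Add(2, Add(5, Mul(-1, n))) = Add(7, Mul(-1, n)))
Mul(Add(-67, Function('x')(-3)), Add(-66, -55)) = Mul(Add(-67, Add(7, Mul(-1, -3))), Add(-66, -55)) = Mul(Add(-67, Add(7, 3)), -121) = Mul(Add(-67, 10), -121) = Mul(-57, -121) = 6897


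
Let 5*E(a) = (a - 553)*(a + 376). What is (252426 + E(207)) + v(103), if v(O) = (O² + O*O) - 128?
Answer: 1165862/5 ≈ 2.3317e+5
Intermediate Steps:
v(O) = -128 + 2*O² (v(O) = (O² + O²) - 128 = 2*O² - 128 = -128 + 2*O²)
E(a) = (-553 + a)*(376 + a)/5 (E(a) = ((a - 553)*(a + 376))/5 = ((-553 + a)*(376 + a))/5 = (-553 + a)*(376 + a)/5)
(252426 + E(207)) + v(103) = (252426 + (-207928/5 - 177/5*207 + (⅕)*207²)) + (-128 + 2*103²) = (252426 + (-207928/5 - 36639/5 + (⅕)*42849)) + (-128 + 2*10609) = (252426 + (-207928/5 - 36639/5 + 42849/5)) + (-128 + 21218) = (252426 - 201718/5) + 21090 = 1060412/5 + 21090 = 1165862/5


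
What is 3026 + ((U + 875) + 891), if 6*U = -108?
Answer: 4774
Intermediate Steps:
U = -18 (U = (1/6)*(-108) = -18)
3026 + ((U + 875) + 891) = 3026 + ((-18 + 875) + 891) = 3026 + (857 + 891) = 3026 + 1748 = 4774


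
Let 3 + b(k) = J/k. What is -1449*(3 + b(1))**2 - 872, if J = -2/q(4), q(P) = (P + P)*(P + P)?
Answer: -894377/1024 ≈ -873.42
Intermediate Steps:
q(P) = 4*P**2 (q(P) = (2*P)*(2*P) = 4*P**2)
J = -1/32 (J = -2/(4*4**2) = -2/(4*16) = -2/64 = -2*1/64 = -1/32 ≈ -0.031250)
b(k) = -3 - 1/(32*k)
-1449*(3 + b(1))**2 - 872 = -1449*(3 + (-3 - 1/32/1))**2 - 872 = -1449*(3 + (-3 - 1/32*1))**2 - 872 = -1449*(3 + (-3 - 1/32))**2 - 872 = -1449*(3 - 97/32)**2 - 872 = -1449*(-1/32)**2 - 872 = -1449*1/1024 - 872 = -1449/1024 - 872 = -894377/1024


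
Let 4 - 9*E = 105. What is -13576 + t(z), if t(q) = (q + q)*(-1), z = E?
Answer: -121982/9 ≈ -13554.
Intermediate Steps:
E = -101/9 (E = 4/9 - 1/9*105 = 4/9 - 35/3 = -101/9 ≈ -11.222)
z = -101/9 ≈ -11.222
t(q) = -2*q (t(q) = (2*q)*(-1) = -2*q)
-13576 + t(z) = -13576 - 2*(-101/9) = -13576 + 202/9 = -121982/9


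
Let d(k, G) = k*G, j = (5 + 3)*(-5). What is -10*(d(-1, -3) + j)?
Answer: 370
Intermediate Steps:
j = -40 (j = 8*(-5) = -40)
d(k, G) = G*k
-10*(d(-1, -3) + j) = -10*(-3*(-1) - 40) = -10*(3 - 40) = -10*(-37) = 370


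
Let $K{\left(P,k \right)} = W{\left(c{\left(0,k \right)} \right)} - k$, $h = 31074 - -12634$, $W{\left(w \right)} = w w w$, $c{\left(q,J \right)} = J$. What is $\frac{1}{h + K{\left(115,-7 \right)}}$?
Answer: $\frac{1}{43372} \approx 2.3056 \cdot 10^{-5}$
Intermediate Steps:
$W{\left(w \right)} = w^{3}$ ($W{\left(w \right)} = w^{2} w = w^{3}$)
$h = 43708$ ($h = 31074 + 12634 = 43708$)
$K{\left(P,k \right)} = k^{3} - k$
$\frac{1}{h + K{\left(115,-7 \right)}} = \frac{1}{43708 + \left(\left(-7\right)^{3} - -7\right)} = \frac{1}{43708 + \left(-343 + 7\right)} = \frac{1}{43708 - 336} = \frac{1}{43372}$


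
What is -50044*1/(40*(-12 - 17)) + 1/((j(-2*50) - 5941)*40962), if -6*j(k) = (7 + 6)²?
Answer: 21096911457/489018010 ≈ 43.141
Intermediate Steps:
j(k) = -169/6 (j(k) = -(7 + 6)²/6 = -⅙*13² = -⅙*169 = -169/6)
-50044*1/(40*(-12 - 17)) + 1/((j(-2*50) - 5941)*40962) = -50044*1/(40*(-12 - 17)) + 1/(-169/6 - 5941*40962) = -50044/((-29*40)) + (1/40962)/(-35815/6) = -50044/(-1160) - 6/35815*1/40962 = -50044*(-1/1160) - 1/244509005 = 12511/290 - 1/244509005 = 21096911457/489018010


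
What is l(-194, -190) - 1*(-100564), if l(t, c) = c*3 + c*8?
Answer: 98474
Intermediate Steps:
l(t, c) = 11*c (l(t, c) = 3*c + 8*c = 11*c)
l(-194, -190) - 1*(-100564) = 11*(-190) - 1*(-100564) = -2090 + 100564 = 98474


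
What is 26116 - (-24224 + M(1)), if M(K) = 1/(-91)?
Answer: 4580941/91 ≈ 50340.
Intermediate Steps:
M(K) = -1/91
26116 - (-24224 + M(1)) = 26116 - (-24224 - 1/91) = 26116 - 1*(-2204385/91) = 26116 + 2204385/91 = 4580941/91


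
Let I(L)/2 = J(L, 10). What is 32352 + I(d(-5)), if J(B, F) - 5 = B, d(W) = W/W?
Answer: 32364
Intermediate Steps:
d(W) = 1
J(B, F) = 5 + B
I(L) = 10 + 2*L (I(L) = 2*(5 + L) = 10 + 2*L)
32352 + I(d(-5)) = 32352 + (10 + 2*1) = 32352 + (10 + 2) = 32352 + 12 = 32364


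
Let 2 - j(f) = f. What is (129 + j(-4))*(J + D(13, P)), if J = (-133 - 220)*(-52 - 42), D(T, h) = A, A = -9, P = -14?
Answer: 4478355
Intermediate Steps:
D(T, h) = -9
J = 33182 (J = -353*(-94) = 33182)
j(f) = 2 - f
(129 + j(-4))*(J + D(13, P)) = (129 + (2 - 1*(-4)))*(33182 - 9) = (129 + (2 + 4))*33173 = (129 + 6)*33173 = 135*33173 = 4478355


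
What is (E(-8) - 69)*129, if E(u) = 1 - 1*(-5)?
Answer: -8127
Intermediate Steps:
E(u) = 6 (E(u) = 1 + 5 = 6)
(E(-8) - 69)*129 = (6 - 69)*129 = -63*129 = -8127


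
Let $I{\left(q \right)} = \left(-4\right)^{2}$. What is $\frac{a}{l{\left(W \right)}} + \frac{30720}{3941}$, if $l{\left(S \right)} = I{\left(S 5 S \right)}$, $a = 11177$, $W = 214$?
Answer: $\frac{44540077}{63056} \approx 706.36$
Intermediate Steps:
$I{\left(q \right)} = 16$
$l{\left(S \right)} = 16$
$\frac{a}{l{\left(W \right)}} + \frac{30720}{3941} = \frac{11177}{16} + \frac{30720}{3941} = \frac{44540077}{63056}$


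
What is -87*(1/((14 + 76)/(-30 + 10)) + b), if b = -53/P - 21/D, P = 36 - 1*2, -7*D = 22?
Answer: -239192/561 ≈ -426.37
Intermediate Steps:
D = -22/7 (D = -1/7*22 = -22/7 ≈ -3.1429)
P = 34 (P = 36 - 2 = 34)
b = 958/187 (b = -53/34 - 21/(-22/7) = -53*1/34 - 21*(-7/22) = -53/34 + 147/22 = 958/187 ≈ 5.1230)
-87*(1/((14 + 76)/(-30 + 10)) + b) = -87*(1/((14 + 76)/(-30 + 10)) + 958/187) = -87*(1/(90/(-20)) + 958/187) = -87*(1/(90*(-1/20)) + 958/187) = -87*(1/(-9/2) + 958/187) = -87*(-2/9 + 958/187) = -87*8248/1683 = -239192/561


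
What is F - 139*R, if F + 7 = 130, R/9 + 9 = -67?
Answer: 95199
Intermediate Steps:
R = -684 (R = -81 + 9*(-67) = -81 - 603 = -684)
F = 123 (F = -7 + 130 = 123)
F - 139*R = 123 - 139*(-684) = 123 + 95076 = 95199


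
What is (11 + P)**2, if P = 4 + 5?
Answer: 400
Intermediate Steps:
P = 9
(11 + P)**2 = (11 + 9)**2 = 20**2 = 400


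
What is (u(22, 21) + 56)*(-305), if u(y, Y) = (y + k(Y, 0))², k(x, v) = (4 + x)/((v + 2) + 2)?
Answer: -4167825/16 ≈ -2.6049e+5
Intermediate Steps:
k(x, v) = (4 + x)/(4 + v) (k(x, v) = (4 + x)/((2 + v) + 2) = (4 + x)/(4 + v))
u(y, Y) = (1 + y + Y/4)² (u(y, Y) = (y + (4 + Y)/(4 + 0))² = (y + (4 + Y)/4)² = (y + (1 + Y/4))² = (1 + y + Y/4)²)
(u(22, 21) + 56)*(-305) = ((4 + 21 + 4*22)²/16 + 56)*(-305) = ((4 + 21 + 88)²/16 + 56)*(-305) = ((1/16)*113² + 56)*(-305) = ((1/16)*12769 + 56)*(-305) = (12769/16 + 56)*(-305) = (13665/16)*(-305) = -4167825/16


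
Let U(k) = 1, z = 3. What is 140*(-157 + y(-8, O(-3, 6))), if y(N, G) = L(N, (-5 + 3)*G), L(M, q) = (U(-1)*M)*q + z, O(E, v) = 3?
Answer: -14840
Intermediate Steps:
L(M, q) = 3 + M*q (L(M, q) = (1*M)*q + 3 = M*q + 3 = 3 + M*q)
y(N, G) = 3 - 2*G*N (y(N, G) = 3 + N*((-5 + 3)*G) = 3 + N*(-2*G) = 3 - 2*G*N)
140*(-157 + y(-8, O(-3, 6))) = 140*(-157 + (3 - 2*3*(-8))) = 140*(-157 + (3 + 48)) = 140*(-157 + 51) = 140*(-106) = -14840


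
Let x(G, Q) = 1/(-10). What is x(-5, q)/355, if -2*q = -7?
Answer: -1/3550 ≈ -0.00028169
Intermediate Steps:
q = 7/2 (q = -1/2*(-7) = 7/2 ≈ 3.5000)
x(G, Q) = -1/10
x(-5, q)/355 = -1/10/355 = (1/355)*(-1/10) = -1/3550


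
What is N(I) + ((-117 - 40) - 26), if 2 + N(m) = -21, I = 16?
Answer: -206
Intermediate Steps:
N(m) = -23 (N(m) = -2 - 21 = -23)
N(I) + ((-117 - 40) - 26) = -23 + ((-117 - 40) - 26) = -23 + (-157 - 26) = -23 - 183 = -206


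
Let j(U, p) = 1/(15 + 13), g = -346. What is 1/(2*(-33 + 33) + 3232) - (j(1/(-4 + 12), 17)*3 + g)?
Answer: 7825487/22624 ≈ 345.89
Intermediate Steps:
j(U, p) = 1/28
1/(2*(-33 + 33) + 3232) - (j(1/(-4 + 12), 17)*3 + g) = 1/(2*(-33 + 33) + 3232) - ((1/28)*3 - 346) = 1/(2*0 + 3232) - (3/28 - 346) = 1/(0 + 3232) - 1*(-9685/28) = 1/3232 + 9685/28 = 7825487/22624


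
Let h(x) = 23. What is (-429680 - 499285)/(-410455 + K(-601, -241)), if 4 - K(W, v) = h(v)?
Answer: 928965/410474 ≈ 2.2632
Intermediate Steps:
K(W, v) = -19 (K(W, v) = 4 - 1*23 = 4 - 23 = -19)
(-429680 - 499285)/(-410455 + K(-601, -241)) = (-429680 - 499285)/(-410455 - 19) = -928965/(-410474) = -928965*(-1/410474) = 928965/410474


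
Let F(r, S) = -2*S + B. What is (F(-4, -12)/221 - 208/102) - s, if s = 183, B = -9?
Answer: -122636/663 ≈ -184.97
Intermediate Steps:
F(r, S) = -9 - 2*S (F(r, S) = -2*S - 9 = -9 - 2*S)
(F(-4, -12)/221 - 208/102) - s = ((-9 - 2*(-12))/221 - 208/102) - 1*183 = ((-9 + 24)*(1/221) - 208*1/102) - 183 = (15*(1/221) - 104/51) - 183 = (15/221 - 104/51) - 183 = -1307/663 - 183 = -122636/663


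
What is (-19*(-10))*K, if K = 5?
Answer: 950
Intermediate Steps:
(-19*(-10))*K = -19*(-10)*5 = 190*5 = 950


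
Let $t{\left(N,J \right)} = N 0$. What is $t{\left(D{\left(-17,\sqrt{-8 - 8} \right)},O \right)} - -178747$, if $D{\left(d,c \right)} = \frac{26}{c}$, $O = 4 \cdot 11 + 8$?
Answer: $178747$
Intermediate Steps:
$O = 52$ ($O = 44 + 8 = 52$)
$t{\left(N,J \right)} = 0$
$t{\left(D{\left(-17,\sqrt{-8 - 8} \right)},O \right)} - -178747 = 0 - -178747 = 0 + 178747 = 178747$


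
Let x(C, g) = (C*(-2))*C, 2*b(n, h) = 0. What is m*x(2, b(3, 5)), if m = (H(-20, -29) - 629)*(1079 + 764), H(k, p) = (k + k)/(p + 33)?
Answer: 9421416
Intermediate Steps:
H(k, p) = 2*k/(33 + p) (H(k, p) = (2*k)/(33 + p) = 2*k/(33 + p))
b(n, h) = 0 (b(n, h) = (½)*0 = 0)
m = -1177677 (m = (2*(-20)/(33 - 29) - 629)*(1079 + 764) = (2*(-20)/4 - 629)*1843 = (2*(-20)*(¼) - 629)*1843 = (-10 - 629)*1843 = -639*1843 = -1177677)
x(C, g) = -2*C² (x(C, g) = (-2*C)*C = -2*C²)
m*x(2, b(3, 5)) = -(-2355354)*2² = -(-2355354)*4 = -1177677*(-8) = 9421416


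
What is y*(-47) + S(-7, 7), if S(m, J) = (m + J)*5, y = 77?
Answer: -3619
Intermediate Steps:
S(m, J) = 5*J + 5*m (S(m, J) = (J + m)*5 = 5*J + 5*m)
y*(-47) + S(-7, 7) = 77*(-47) + (5*7 + 5*(-7)) = -3619 + (35 - 35) = -3619 + 0 = -3619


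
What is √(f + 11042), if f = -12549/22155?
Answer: √602180188995/7385 ≈ 105.08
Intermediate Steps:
f = -4183/7385 (f = -12549*1/22155 = -4183/7385 ≈ -0.56642)
√(f + 11042) = √(-4183/7385 + 11042) = √(81540987/7385) = √602180188995/7385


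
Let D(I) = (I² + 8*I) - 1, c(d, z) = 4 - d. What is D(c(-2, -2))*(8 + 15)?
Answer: 1909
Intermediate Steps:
D(I) = -1 + I² + 8*I
D(c(-2, -2))*(8 + 15) = (-1 + (4 - 1*(-2))² + 8*(4 - 1*(-2)))*(8 + 15) = (-1 + (4 + 2)² + 8*(4 + 2))*23 = (-1 + 6² + 8*6)*23 = (-1 + 36 + 48)*23 = 83*23 = 1909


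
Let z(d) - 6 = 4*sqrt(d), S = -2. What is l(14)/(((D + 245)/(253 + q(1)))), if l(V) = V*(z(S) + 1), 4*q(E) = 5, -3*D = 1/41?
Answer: 6129459/60268 + 875637*I*sqrt(2)/15067 ≈ 101.7 + 82.189*I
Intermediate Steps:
D = -1/123 (D = -1/3/41 = -1/3*1/41 = -1/123 ≈ -0.0081301)
q(E) = 5/4 (q(E) = (1/4)*5 = 5/4)
z(d) = 6 + 4*sqrt(d)
l(V) = V*(7 + 4*I*sqrt(2)) (l(V) = V*((6 + 4*sqrt(-2)) + 1) = V*((6 + 4*(I*sqrt(2))) + 1) = V*((6 + 4*I*sqrt(2)) + 1) = V*(7 + 4*I*sqrt(2)))
l(14)/(((D + 245)/(253 + q(1)))) = (14*(7 + 4*I*sqrt(2)))/(((-1/123 + 245)/(253 + 5/4))) = (98 + 56*I*sqrt(2))/((30134/(123*(1017/4)))) = (98 + 56*I*sqrt(2))/(((30134/123)*(4/1017))) = (98 + 56*I*sqrt(2))/(120536/125091) = (98 + 56*I*sqrt(2))*(125091/120536) = 6129459/60268 + 875637*I*sqrt(2)/15067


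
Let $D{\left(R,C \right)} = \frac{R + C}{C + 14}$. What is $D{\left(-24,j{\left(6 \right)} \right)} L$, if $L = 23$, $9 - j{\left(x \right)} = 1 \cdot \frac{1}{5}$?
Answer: $- \frac{46}{3} \approx -15.333$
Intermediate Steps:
$j{\left(x \right)} = \frac{44}{5}$ ($j{\left(x \right)} = 9 - 1 \cdot \frac{1}{5} = 9 - \frac{1}{5} = \frac{44}{5}$)
$D{\left(R,C \right)} = \frac{C + R}{14 + C}$
$D{\left(-24,j{\left(6 \right)} \right)} L = \frac{\frac{44}{5} - 24}{14 + \frac{44}{5}} \cdot 23 = \frac{1}{\frac{114}{5}} \left(- \frac{76}{5}\right) 23 = \frac{5}{114} \left(- \frac{76}{5}\right) 23 = \left(- \frac{2}{3}\right) 23 = - \frac{46}{3}$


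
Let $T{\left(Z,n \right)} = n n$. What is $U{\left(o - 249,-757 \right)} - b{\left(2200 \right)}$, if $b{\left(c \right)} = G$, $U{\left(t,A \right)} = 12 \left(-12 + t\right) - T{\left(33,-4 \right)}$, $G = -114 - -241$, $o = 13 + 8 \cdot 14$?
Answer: $-1775$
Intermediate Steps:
$T{\left(Z,n \right)} = n^{2}$
$o = 125$ ($o = 13 + 112 = 125$)
$G = 127$ ($G = -114 + 241 = 127$)
$U{\left(t,A \right)} = -160 + 12 t$ ($U{\left(t,A \right)} = 12 \left(-12 + t\right) - \left(-4\right)^{2} = \left(-144 + 12 t\right) - 16 = -160 + 12 t$)
$b{\left(c \right)} = 127$
$U{\left(o - 249,-757 \right)} - b{\left(2200 \right)} = \left(-160 + 12 \left(125 - 249\right)\right) - 127 = \left(-160 + 12 \left(-124\right)\right) - 127 = \left(-160 - 1488\right) - 127 = -1648 - 127 = -1775$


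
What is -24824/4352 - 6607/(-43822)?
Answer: -66192729/11919584 ≈ -5.5533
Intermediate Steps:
-24824/4352 - 6607/(-43822) = -24824*1/4352 - 6607*(-1/43822) = -3103/544 + 6607/43822 = -66192729/11919584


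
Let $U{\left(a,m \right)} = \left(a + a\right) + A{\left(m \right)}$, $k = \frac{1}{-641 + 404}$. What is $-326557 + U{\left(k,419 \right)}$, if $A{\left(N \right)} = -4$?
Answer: $- \frac{77394959}{237} \approx -3.2656 \cdot 10^{5}$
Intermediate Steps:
$k = - \frac{1}{237}$ ($k = \frac{1}{-237} = - \frac{1}{237} \approx -0.0042194$)
$U{\left(a,m \right)} = -4 + 2 a$ ($U{\left(a,m \right)} = \left(a + a\right) - 4 = 2 a - 4 = -4 + 2 a$)
$-326557 + U{\left(k,419 \right)} = -326557 + \left(-4 + 2 \left(- \frac{1}{237}\right)\right) = -326557 - \frac{950}{237} = - \frac{77394959}{237}$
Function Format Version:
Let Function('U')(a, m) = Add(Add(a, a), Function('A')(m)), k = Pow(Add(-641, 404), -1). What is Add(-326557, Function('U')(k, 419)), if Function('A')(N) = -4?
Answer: Rational(-77394959, 237) ≈ -3.2656e+5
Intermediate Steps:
k = Rational(-1, 237) (k = Pow(-237, -1) = Rational(-1, 237) ≈ -0.0042194)
Function('U')(a, m) = Add(-4, Mul(2, a)) (Function('U')(a, m) = Add(Add(a, a), -4) = Add(Mul(2, a), -4) = Add(-4, Mul(2, a)))
Add(-326557, Function('U')(k, 419)) = Add(-326557, Add(-4, Mul(2, Rational(-1, 237)))) = Add(-326557, Add(-4, Rational(-2, 237))) = Add(-326557, Rational(-950, 237)) = Rational(-77394959, 237)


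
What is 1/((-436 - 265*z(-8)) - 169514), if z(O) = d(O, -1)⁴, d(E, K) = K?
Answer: -1/170215 ≈ -5.8749e-6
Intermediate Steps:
z(O) = 1 (z(O) = (-1)⁴ = 1)
1/((-436 - 265*z(-8)) - 169514) = 1/((-436 - 265*1) - 169514) = 1/((-436 - 265) - 169514) = 1/(-701 - 169514) = 1/(-170215) = -1/170215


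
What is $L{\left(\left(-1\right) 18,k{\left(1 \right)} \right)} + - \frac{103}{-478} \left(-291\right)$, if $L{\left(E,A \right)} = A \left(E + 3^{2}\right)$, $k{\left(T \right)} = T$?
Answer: $- \frac{34275}{478} \approx -71.705$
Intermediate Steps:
$L{\left(E,A \right)} = A \left(9 + E\right)$ ($L{\left(E,A \right)} = A \left(E + 9\right) = A \left(9 + E\right)$)
$L{\left(\left(-1\right) 18,k{\left(1 \right)} \right)} + - \frac{103}{-478} \left(-291\right) = 1 \left(9 - 18\right) + - \frac{103}{-478} \left(-291\right) = 1 \left(9 - 18\right) + \left(-103\right) \left(- \frac{1}{478}\right) \left(-291\right) = 1 \left(-9\right) + \frac{103}{478} \left(-291\right) = -9 - \frac{29973}{478} = - \frac{34275}{478}$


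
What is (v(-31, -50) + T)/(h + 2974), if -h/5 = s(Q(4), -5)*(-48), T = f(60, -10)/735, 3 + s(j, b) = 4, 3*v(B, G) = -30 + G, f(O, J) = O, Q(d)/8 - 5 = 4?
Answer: -1954/236229 ≈ -0.0082716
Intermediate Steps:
Q(d) = 72 (Q(d) = 40 + 8*4 = 40 + 32 = 72)
v(B, G) = -10 + G/3 (v(B, G) = (-30 + G)/3 = -10 + G/3)
s(j, b) = 1 (s(j, b) = -3 + 4 = 1)
T = 4/49 (T = 60/735 = 60*(1/735) = 4/49 ≈ 0.081633)
h = 240 (h = -5*(-48) = 240)
(v(-31, -50) + T)/(h + 2974) = ((-10 + (⅓)*(-50)) + 4/49)/(240 + 2974) = ((-10 - 50/3) + 4/49)/3214 = (-80/3 + 4/49)*(1/3214) = -3908/147*1/3214 = -1954/236229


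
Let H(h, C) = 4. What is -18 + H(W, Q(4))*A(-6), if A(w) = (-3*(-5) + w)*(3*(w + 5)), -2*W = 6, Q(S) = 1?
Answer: -126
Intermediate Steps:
W = -3 (W = -½*6 = -3)
A(w) = (15 + w)*(15 + 3*w) (A(w) = (15 + w)*(3*(5 + w)) = (15 + w)*(15 + 3*w))
-18 + H(W, Q(4))*A(-6) = -18 + 4*(225 + 3*(-6)² + 60*(-6)) = -18 + 4*(225 + 3*36 - 360) = -18 + 4*(225 + 108 - 360) = -18 + 4*(-27) = -18 - 108 = -126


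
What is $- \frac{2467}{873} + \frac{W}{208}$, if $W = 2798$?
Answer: $\frac{964759}{90792} \approx 10.626$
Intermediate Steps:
$- \frac{2467}{873} + \frac{W}{208} = - \frac{2467}{873} + \frac{2798}{208} = \left(-2467\right) \frac{1}{873} + 2798 \cdot \frac{1}{208} = - \frac{2467}{873} + \frac{1399}{104} = \frac{964759}{90792}$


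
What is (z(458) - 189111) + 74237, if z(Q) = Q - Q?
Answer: -114874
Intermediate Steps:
z(Q) = 0
(z(458) - 189111) + 74237 = (0 - 189111) + 74237 = -189111 + 74237 = -114874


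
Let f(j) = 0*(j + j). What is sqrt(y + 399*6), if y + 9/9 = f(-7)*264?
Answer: sqrt(2393) ≈ 48.918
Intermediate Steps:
f(j) = 0 (f(j) = 0*(2*j) = 0)
y = -1 (y = -1 + 0*264 = -1 + 0 = -1)
sqrt(y + 399*6) = sqrt(-1 + 399*6) = sqrt(-1 + 2394) = sqrt(2393)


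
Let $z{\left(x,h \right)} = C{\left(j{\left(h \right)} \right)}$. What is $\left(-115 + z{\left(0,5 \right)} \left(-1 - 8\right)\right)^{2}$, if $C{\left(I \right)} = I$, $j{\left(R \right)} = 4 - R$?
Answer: $11236$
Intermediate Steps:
$z{\left(x,h \right)} = 4 - h$
$\left(-115 + z{\left(0,5 \right)} \left(-1 - 8\right)\right)^{2} = \left(-115 + \left(4 - 5\right) \left(-1 - 8\right)\right)^{2} = \left(-115 + \left(4 - 5\right) \left(-9\right)\right)^{2} = \left(-115 - -9\right)^{2} = \left(-115 + 9\right)^{2} = \left(-106\right)^{2} = 11236$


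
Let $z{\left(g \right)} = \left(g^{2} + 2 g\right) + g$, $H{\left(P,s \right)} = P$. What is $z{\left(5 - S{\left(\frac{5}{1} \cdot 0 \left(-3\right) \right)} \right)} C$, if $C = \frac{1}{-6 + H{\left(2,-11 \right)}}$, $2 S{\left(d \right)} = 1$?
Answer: $- \frac{135}{16} \approx -8.4375$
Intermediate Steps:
$S{\left(d \right)} = \frac{1}{2}$ ($S{\left(d \right)} = \frac{1}{2} \cdot 1 = \frac{1}{2}$)
$z{\left(g \right)} = g^{2} + 3 g$
$C = - \frac{1}{4}$ ($C = \frac{1}{-6 + 2} = \frac{1}{-4} = - \frac{1}{4} \approx -0.25$)
$z{\left(5 - S{\left(\frac{5}{1} \cdot 0 \left(-3\right) \right)} \right)} C = \left(5 - \frac{1}{2}\right) \left(3 + \left(5 - \frac{1}{2}\right)\right) \left(- \frac{1}{4}\right) = \frac{9 \left(3 + \frac{9}{2}\right)}{2} \left(- \frac{1}{4}\right) = \frac{9}{2} \cdot \frac{15}{2} \left(- \frac{1}{4}\right) = \frac{135}{4} \left(- \frac{1}{4}\right) = - \frac{135}{16}$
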